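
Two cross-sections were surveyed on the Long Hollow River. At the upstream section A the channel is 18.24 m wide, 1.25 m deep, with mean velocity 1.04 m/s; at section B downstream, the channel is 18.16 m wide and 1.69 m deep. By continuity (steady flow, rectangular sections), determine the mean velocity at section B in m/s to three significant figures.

0.773 m/s

Q = A₁V₁ = (18.24×1.25) × 1.04 = 23.71 m³/s
A₂ = 18.16 × 1.69 = 30.69 m²
V₂ = Q/A₂ = 23.71/30.69 = 0.7726 m/s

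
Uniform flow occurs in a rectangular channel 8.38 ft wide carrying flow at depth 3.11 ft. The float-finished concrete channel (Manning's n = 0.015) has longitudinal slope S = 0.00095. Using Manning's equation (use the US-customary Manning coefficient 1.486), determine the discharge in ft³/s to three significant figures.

117 ft³/s

A = b·y = 8.38 × 3.11 = 26.06 ft²
P = b + 2y = 8.38 + 2×3.11 = 14.60 ft
R = A/P = 26.06/14.60 = 1.785 ft
Q = (1.486/n)·A·R^(2/3)·S^(1/2) = (1.486/0.015) × 26.06 × 1.785^(2/3) × 0.00095^(1/2) = 117.1 ft³/s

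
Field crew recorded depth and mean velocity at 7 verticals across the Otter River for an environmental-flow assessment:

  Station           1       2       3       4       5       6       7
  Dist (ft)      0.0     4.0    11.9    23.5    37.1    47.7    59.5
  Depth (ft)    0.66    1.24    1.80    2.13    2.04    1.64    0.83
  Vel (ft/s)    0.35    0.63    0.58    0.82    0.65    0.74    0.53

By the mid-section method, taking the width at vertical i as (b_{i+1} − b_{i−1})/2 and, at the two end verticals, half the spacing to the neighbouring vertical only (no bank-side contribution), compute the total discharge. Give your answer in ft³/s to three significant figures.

w_1 = (4.0 − 0.0)/2 = 2 ft; q_1 = 0.35 × 0.66 × 2 = 0.4620 ft³/s
w_2 = (11.9 − 0.0)/2 = 5.95 ft; q_2 = 0.63 × 1.24 × 5.95 = 4.648 ft³/s
w_3 = (23.5 − 4.0)/2 = 9.75 ft; q_3 = 0.58 × 1.80 × 9.75 = 10.18 ft³/s
w_4 = (37.1 − 11.9)/2 = 12.6 ft; q_4 = 0.82 × 2.13 × 12.6 = 22.01 ft³/s
w_5 = (47.7 − 23.5)/2 = 12.1 ft; q_5 = 0.65 × 2.04 × 12.1 = 16.04 ft³/s
w_6 = (59.5 − 37.1)/2 = 11.2 ft; q_6 = 0.74 × 1.64 × 11.2 = 13.59 ft³/s
w_7 = (59.5 − 47.7)/2 = 5.9 ft; q_7 = 0.53 × 0.83 × 5.9 = 2.595 ft³/s
Q = Σ qᵢ = 69.53 ft³/s

69.5 ft³/s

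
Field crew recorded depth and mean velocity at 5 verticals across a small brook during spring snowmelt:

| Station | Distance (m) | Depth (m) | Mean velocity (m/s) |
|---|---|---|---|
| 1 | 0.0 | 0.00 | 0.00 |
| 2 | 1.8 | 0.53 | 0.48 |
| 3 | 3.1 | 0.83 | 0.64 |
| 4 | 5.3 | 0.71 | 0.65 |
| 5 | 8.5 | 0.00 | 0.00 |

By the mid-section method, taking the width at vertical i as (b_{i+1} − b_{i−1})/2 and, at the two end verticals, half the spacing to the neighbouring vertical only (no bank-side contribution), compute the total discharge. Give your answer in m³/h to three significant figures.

9250 m³/h

w_2 = (3.1 − 0.0)/2 = 1.55 m; q_2 = 0.48 × 0.53 × 1.55 = 0.3943 m³/s
w_3 = (5.3 − 1.8)/2 = 1.75 m; q_3 = 0.64 × 0.83 × 1.75 = 0.9296 m³/s
w_4 = (8.5 − 3.1)/2 = 2.7 m; q_4 = 0.65 × 0.71 × 2.7 = 1.246 m³/s
Stations 1, 5 contribute zero (depth or velocity is 0).
Q = Σ qᵢ = 2.570 m³/s
= 2.570 × 3600 = 9252 m³/h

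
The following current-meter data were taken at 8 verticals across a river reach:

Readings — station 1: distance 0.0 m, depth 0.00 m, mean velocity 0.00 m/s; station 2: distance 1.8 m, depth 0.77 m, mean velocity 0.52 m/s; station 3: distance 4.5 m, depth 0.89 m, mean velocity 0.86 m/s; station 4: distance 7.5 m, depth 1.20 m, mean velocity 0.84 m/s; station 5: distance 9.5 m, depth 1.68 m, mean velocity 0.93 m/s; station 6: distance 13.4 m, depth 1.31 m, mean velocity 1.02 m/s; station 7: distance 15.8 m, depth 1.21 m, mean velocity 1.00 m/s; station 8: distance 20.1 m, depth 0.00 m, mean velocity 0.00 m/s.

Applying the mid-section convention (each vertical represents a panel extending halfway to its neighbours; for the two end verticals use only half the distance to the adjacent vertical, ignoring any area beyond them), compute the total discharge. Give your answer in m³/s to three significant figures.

18.5 m³/s

w_2 = (4.5 − 0.0)/2 = 2.25 m; q_2 = 0.52 × 0.77 × 2.25 = 0.9009 m³/s
w_3 = (7.5 − 1.8)/2 = 2.85 m; q_3 = 0.86 × 0.89 × 2.85 = 2.181 m³/s
w_4 = (9.5 − 4.5)/2 = 2.5 m; q_4 = 0.84 × 1.20 × 2.5 = 2.520 m³/s
w_5 = (13.4 − 7.5)/2 = 2.95 m; q_5 = 0.93 × 1.68 × 2.95 = 4.609 m³/s
w_6 = (15.8 − 9.5)/2 = 3.15 m; q_6 = 1.02 × 1.31 × 3.15 = 4.209 m³/s
w_7 = (20.1 − 13.4)/2 = 3.35 m; q_7 = 1.00 × 1.21 × 3.35 = 4.054 m³/s
Stations 1, 8 contribute zero (depth or velocity is 0).
Q = Σ qᵢ = 18.47 m³/s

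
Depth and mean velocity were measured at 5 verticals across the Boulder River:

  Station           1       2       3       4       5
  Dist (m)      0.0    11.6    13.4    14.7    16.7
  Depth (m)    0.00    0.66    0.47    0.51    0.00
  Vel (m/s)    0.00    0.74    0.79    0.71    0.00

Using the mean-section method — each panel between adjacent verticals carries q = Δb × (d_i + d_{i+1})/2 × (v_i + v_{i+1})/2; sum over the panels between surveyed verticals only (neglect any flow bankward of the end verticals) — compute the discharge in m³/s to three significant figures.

Panel 1-2: Δb = 11.6 m, d̄ = (0.00+0.66)/2 = 0.33, v̄ = (0.00+0.74)/2 = 0.37 → q = 11.6×0.33×0.37 = 1.416 m³/s
Panel 2-3: Δb = 1.8 m, d̄ = (0.66+0.47)/2 = 0.565, v̄ = (0.74+0.79)/2 = 0.765 → q = 1.8×0.565×0.765 = 0.7780 m³/s
Panel 3-4: Δb = 1.3 m, d̄ = (0.47+0.51)/2 = 0.49, v̄ = (0.79+0.71)/2 = 0.75 → q = 1.3×0.49×0.75 = 0.4778 m³/s
Panel 4-5: Δb = 2 m, d̄ = (0.51+0.00)/2 = 0.255, v̄ = (0.71+0.00)/2 = 0.355 → q = 2×0.255×0.355 = 0.1811 m³/s
Q = Σ q = 2.853 m³/s

2.85 m³/s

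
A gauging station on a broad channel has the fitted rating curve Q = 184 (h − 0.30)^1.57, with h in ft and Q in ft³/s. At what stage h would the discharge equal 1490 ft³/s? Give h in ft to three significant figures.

4.09 ft

h − h₀ = (Q/C)^(1/b) = (1490/184)^(1/1.57) = 3.789 ft
h = 0.30 + 3.789 = 4.089 ft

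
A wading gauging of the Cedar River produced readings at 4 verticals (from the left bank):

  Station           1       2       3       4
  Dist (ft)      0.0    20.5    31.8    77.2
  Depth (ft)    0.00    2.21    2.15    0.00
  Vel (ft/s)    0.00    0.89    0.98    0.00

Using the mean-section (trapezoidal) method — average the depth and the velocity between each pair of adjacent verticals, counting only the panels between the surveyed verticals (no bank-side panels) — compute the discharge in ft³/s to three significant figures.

Panel 1-2: Δb = 20.5 ft, d̄ = (0.00+2.21)/2 = 1.105, v̄ = (0.00+0.89)/2 = 0.445 → q = 20.5×1.105×0.445 = 10.08 ft³/s
Panel 2-3: Δb = 11.3 ft, d̄ = (2.21+2.15)/2 = 2.18, v̄ = (0.89+0.98)/2 = 0.935 → q = 11.3×2.18×0.935 = 23.03 ft³/s
Panel 3-4: Δb = 45.4 ft, d̄ = (2.15+0.00)/2 = 1.075, v̄ = (0.98+0.00)/2 = 0.49 → q = 45.4×1.075×0.49 = 23.91 ft³/s
Q = Σ q = 57.03 ft³/s

57.0 ft³/s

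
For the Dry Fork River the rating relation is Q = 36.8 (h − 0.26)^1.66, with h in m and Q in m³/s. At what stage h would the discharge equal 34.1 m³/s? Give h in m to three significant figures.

h − h₀ = (Q/C)^(1/b) = (34.1/36.8)^(1/1.66) = 0.9551 m
h = 0.26 + 0.9551 = 1.215 m

1.22 m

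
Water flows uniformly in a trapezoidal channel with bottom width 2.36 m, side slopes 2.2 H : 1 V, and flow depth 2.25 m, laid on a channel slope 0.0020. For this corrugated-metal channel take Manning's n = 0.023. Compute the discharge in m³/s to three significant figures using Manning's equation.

37.0 m³/s

A = (b + z·y)·y = (2.36 + 2.2×2.25)×2.25 = 16.45 m²
P = b + 2y√(1+z²) = 2.36 + 2×2.25×√(1+2.2²) = 13.23 m
R = A/P = 16.45/13.23 = 1.243 m
Q = (1/n)·A·R^(2/3)·S^(1/2) = (1/0.023) × 16.45 × 1.243^(2/3) × 0.0020^(1/2) = 36.97 m³/s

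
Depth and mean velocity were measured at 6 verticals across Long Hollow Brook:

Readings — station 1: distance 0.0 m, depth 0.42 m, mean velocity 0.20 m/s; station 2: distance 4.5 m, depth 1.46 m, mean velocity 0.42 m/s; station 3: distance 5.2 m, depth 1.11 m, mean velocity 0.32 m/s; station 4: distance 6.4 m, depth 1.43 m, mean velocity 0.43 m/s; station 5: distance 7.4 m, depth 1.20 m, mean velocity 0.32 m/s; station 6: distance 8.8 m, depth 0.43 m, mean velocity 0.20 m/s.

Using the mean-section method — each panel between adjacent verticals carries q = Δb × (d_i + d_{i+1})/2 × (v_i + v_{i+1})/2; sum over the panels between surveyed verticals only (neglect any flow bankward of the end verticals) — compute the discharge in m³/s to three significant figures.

3.01 m³/s

Panel 1-2: Δb = 4.5 m, d̄ = (0.42+1.46)/2 = 0.94, v̄ = (0.20+0.42)/2 = 0.31 → q = 4.5×0.94×0.31 = 1.311 m³/s
Panel 2-3: Δb = 0.7 m, d̄ = (1.46+1.11)/2 = 1.285, v̄ = (0.42+0.32)/2 = 0.37 → q = 0.7×1.285×0.37 = 0.3328 m³/s
Panel 3-4: Δb = 1.2 m, d̄ = (1.11+1.43)/2 = 1.27, v̄ = (0.32+0.43)/2 = 0.375 → q = 1.2×1.27×0.375 = 0.5715 m³/s
Panel 4-5: Δb = 1 m, d̄ = (1.43+1.20)/2 = 1.315, v̄ = (0.43+0.32)/2 = 0.375 → q = 1×1.315×0.375 = 0.4931 m³/s
Panel 5-6: Δb = 1.4 m, d̄ = (1.20+0.43)/2 = 0.815, v̄ = (0.32+0.20)/2 = 0.26 → q = 1.4×0.815×0.26 = 0.2967 m³/s
Q = Σ q = 3.005 m³/s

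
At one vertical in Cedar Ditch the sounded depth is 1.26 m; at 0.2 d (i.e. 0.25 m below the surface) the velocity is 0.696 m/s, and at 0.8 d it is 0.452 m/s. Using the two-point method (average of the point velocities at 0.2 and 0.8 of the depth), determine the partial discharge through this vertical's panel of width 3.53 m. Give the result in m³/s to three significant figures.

2.55 m³/s

v̄ = (0.696 + 0.452) / 2 = 0.5740 m/s
q = v̄ × d × w = 0.5740 × 1.26 × 3.53 = 2.553 m³/s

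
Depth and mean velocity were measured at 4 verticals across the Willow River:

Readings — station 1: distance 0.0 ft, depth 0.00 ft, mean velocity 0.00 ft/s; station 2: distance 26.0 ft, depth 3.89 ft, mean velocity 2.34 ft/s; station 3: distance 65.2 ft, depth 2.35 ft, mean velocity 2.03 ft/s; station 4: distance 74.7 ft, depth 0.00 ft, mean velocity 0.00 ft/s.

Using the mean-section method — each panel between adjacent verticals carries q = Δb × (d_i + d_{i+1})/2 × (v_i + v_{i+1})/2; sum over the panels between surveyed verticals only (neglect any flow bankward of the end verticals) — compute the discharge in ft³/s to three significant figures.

Panel 1-2: Δb = 26 ft, d̄ = (0.00+3.89)/2 = 1.945, v̄ = (0.00+2.34)/2 = 1.17 → q = 26×1.945×1.17 = 59.17 ft³/s
Panel 2-3: Δb = 39.2 ft, d̄ = (3.89+2.35)/2 = 3.12, v̄ = (2.34+2.03)/2 = 2.185 → q = 39.2×3.12×2.185 = 267.2 ft³/s
Panel 3-4: Δb = 9.5 ft, d̄ = (2.35+0.00)/2 = 1.175, v̄ = (2.03+0.00)/2 = 1.015 → q = 9.5×1.175×1.015 = 11.33 ft³/s
Q = Σ q = 337.7 ft³/s

338 ft³/s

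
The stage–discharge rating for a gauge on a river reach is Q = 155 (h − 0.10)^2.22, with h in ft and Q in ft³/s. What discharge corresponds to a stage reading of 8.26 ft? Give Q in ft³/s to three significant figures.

16400 ft³/s

Q = 155 × (8.26 − 0.10)^2.22 = 155 × 8.16^2.22 = 16380 ft³/s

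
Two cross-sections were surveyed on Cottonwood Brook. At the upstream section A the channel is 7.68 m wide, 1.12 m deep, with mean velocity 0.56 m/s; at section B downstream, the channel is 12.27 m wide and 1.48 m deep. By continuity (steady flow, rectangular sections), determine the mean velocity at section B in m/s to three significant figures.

Q = A₁V₁ = (7.68×1.12) × 0.56 = 4.817 m³/s
A₂ = 12.27 × 1.48 = 18.16 m²
V₂ = Q/A₂ = 4.817/18.16 = 0.2653 m/s

0.265 m/s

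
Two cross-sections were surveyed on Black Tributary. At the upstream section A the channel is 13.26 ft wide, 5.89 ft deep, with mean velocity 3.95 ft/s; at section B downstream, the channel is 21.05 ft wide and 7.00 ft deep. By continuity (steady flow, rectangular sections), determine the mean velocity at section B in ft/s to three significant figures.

2.09 ft/s

Q = A₁V₁ = (13.26×5.89) × 3.95 = 308.5 ft³/s
A₂ = 21.05 × 7.00 = 147.4 ft²
V₂ = Q/A₂ = 308.5/147.4 = 2.094 ft/s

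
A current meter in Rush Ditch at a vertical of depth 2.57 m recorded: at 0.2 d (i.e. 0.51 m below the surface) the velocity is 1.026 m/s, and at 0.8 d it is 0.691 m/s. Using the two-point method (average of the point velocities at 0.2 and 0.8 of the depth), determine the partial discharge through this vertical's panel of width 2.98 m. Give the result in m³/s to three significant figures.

v̄ = (1.026 + 0.691) / 2 = 0.8585 m/s
q = v̄ × d × w = 0.8585 × 2.57 × 2.98 = 6.575 m³/s

6.57 m³/s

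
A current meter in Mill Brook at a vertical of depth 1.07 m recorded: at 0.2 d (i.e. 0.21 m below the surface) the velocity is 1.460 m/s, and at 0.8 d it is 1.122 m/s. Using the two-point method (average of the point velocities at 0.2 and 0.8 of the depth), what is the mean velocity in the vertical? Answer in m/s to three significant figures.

1.29 m/s

v̄ = (1.460 + 1.122) / 2 = 1.291 m/s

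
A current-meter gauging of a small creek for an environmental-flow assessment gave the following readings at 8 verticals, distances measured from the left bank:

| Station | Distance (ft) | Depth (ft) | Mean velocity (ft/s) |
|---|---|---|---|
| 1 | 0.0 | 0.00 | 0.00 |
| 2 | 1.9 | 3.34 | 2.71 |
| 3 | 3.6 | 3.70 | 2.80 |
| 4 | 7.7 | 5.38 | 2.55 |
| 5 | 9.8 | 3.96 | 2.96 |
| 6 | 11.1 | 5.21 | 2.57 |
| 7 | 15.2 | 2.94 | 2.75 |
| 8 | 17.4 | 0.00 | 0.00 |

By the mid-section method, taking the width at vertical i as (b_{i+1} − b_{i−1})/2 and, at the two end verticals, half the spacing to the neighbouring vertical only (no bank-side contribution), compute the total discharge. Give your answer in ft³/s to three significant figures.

w_2 = (3.6 − 0.0)/2 = 1.8 ft; q_2 = 2.71 × 3.34 × 1.8 = 16.29 ft³/s
w_3 = (7.7 − 1.9)/2 = 2.9 ft; q_3 = 2.80 × 3.70 × 2.9 = 30.04 ft³/s
w_4 = (9.8 − 3.6)/2 = 3.1 ft; q_4 = 2.55 × 5.38 × 3.1 = 42.53 ft³/s
w_5 = (11.1 − 7.7)/2 = 1.7 ft; q_5 = 2.96 × 3.96 × 1.7 = 19.93 ft³/s
w_6 = (15.2 − 9.8)/2 = 2.7 ft; q_6 = 2.57 × 5.21 × 2.7 = 36.15 ft³/s
w_7 = (17.4 − 11.1)/2 = 3.15 ft; q_7 = 2.75 × 2.94 × 3.15 = 25.47 ft³/s
Stations 1, 8 contribute zero (depth or velocity is 0).
Q = Σ qᵢ = 170.4 ft³/s

170 ft³/s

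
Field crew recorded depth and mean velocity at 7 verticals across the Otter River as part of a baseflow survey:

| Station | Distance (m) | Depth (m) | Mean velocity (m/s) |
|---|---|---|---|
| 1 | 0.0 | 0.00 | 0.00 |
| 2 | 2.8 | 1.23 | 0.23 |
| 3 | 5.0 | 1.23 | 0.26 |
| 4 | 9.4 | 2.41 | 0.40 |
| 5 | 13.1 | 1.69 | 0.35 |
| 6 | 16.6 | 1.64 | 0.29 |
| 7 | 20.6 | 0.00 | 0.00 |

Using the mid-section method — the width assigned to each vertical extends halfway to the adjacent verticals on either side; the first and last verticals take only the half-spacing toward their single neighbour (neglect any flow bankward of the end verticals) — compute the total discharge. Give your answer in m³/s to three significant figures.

9.58 m³/s

w_2 = (5.0 − 0.0)/2 = 2.5 m; q_2 = 0.23 × 1.23 × 2.5 = 0.7073 m³/s
w_3 = (9.4 − 2.8)/2 = 3.3 m; q_3 = 0.26 × 1.23 × 3.3 = 1.055 m³/s
w_4 = (13.1 − 5.0)/2 = 4.05 m; q_4 = 0.40 × 2.41 × 4.05 = 3.904 m³/s
w_5 = (16.6 − 9.4)/2 = 3.6 m; q_5 = 0.35 × 1.69 × 3.6 = 2.129 m³/s
w_6 = (20.6 − 13.1)/2 = 3.75 m; q_6 = 0.29 × 1.64 × 3.75 = 1.784 m³/s
Stations 1, 7 contribute zero (depth or velocity is 0).
Q = Σ qᵢ = 9.580 m³/s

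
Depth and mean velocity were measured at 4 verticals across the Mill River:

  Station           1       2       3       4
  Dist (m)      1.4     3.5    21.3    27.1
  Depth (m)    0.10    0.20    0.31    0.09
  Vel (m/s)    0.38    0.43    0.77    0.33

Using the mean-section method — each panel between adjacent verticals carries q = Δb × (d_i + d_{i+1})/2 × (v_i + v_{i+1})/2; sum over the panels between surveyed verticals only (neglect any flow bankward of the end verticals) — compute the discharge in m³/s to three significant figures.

Panel 1-2: Δb = 2.1 m, d̄ = (0.10+0.20)/2 = 0.15, v̄ = (0.38+0.43)/2 = 0.405 → q = 2.1×0.15×0.405 = 0.1276 m³/s
Panel 2-3: Δb = 17.8 m, d̄ = (0.20+0.31)/2 = 0.255, v̄ = (0.43+0.77)/2 = 0.6 → q = 17.8×0.255×0.6 = 2.723 m³/s
Panel 3-4: Δb = 5.8 m, d̄ = (0.31+0.09)/2 = 0.2, v̄ = (0.77+0.33)/2 = 0.55 → q = 5.8×0.2×0.55 = 0.6380 m³/s
Q = Σ q = 3.489 m³/s

3.49 m³/s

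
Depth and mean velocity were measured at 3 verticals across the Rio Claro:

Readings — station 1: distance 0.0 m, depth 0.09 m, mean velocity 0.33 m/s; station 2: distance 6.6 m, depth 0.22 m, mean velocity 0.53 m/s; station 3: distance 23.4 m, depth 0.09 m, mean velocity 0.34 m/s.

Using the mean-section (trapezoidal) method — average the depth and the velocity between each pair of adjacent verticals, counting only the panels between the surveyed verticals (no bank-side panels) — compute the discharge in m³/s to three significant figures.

Panel 1-2: Δb = 6.6 m, d̄ = (0.09+0.22)/2 = 0.155, v̄ = (0.33+0.53)/2 = 0.43 → q = 6.6×0.155×0.43 = 0.4399 m³/s
Panel 2-3: Δb = 16.8 m, d̄ = (0.22+0.09)/2 = 0.155, v̄ = (0.53+0.34)/2 = 0.435 → q = 16.8×0.155×0.435 = 1.133 m³/s
Q = Σ q = 1.573 m³/s

1.57 m³/s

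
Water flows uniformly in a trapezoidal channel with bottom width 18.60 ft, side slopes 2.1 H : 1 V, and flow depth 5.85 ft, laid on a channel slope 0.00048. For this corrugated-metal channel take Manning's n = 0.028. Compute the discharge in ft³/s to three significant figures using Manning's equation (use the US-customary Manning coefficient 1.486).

A = (b + z·y)·y = (18.60 + 2.1×5.85)×5.85 = 180.7 ft²
P = b + 2y√(1+z²) = 18.60 + 2×5.85×√(1+2.1²) = 45.81 ft
R = A/P = 180.7/45.81 = 3.944 ft
Q = (1.486/n)·A·R^(2/3)·S^(1/2) = (1.486/0.028) × 180.7 × 3.944^(2/3) × 0.00048^(1/2) = 524.4 ft³/s

524 ft³/s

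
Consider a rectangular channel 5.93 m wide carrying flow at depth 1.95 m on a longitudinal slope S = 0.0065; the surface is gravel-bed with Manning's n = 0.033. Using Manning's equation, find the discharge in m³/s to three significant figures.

31.5 m³/s

A = b·y = 5.93 × 1.95 = 11.56 m²
P = b + 2y = 5.93 + 2×1.95 = 9.830 m
R = A/P = 11.56/9.830 = 1.176 m
Q = (1/n)·A·R^(2/3)·S^(1/2) = (1/0.033) × 11.56 × 1.176^(2/3) × 0.0065^(1/2) = 31.48 m³/s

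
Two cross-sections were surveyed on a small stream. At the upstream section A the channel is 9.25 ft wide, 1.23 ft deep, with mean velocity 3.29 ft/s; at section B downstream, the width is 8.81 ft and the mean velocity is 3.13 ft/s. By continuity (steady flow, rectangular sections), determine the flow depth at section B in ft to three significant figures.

Q = A₁V₁ = (9.25×1.23) × 3.29 = 37.43 ft³/s
d₂ = Q/(b₂ V₂) = 37.43/(8.81×3.13) = 1.357 ft

1.36 ft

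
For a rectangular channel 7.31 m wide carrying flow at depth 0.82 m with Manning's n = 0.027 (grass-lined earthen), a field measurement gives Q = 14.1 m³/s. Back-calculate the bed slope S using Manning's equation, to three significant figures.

0.00688

A = b·y = 7.31 × 0.82 = 5.994 m²
P = b + 2y = 7.31 + 2×0.82 = 8.950 m
R = A/P = 5.994/8.950 = 0.6697 m
S = (Q·n / (1·A·R^(2/3)))² = (14.1×0.027 / (1×5.994×0.7655))² = 0.006884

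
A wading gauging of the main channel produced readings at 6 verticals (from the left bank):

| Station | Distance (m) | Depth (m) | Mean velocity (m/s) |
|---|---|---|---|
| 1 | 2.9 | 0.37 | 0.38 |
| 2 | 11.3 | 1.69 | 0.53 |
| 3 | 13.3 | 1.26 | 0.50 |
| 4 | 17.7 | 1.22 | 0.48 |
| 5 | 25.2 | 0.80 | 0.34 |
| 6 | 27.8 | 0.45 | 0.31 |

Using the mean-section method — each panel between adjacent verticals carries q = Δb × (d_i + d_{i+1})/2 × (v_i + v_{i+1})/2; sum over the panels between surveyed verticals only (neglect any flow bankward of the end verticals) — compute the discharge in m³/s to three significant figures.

Panel 1-2: Δb = 8.4 m, d̄ = (0.37+1.69)/2 = 1.03, v̄ = (0.38+0.53)/2 = 0.455 → q = 8.4×1.03×0.455 = 3.937 m³/s
Panel 2-3: Δb = 2 m, d̄ = (1.69+1.26)/2 = 1.475, v̄ = (0.53+0.50)/2 = 0.515 → q = 2×1.475×0.515 = 1.519 m³/s
Panel 3-4: Δb = 4.4 m, d̄ = (1.26+1.22)/2 = 1.24, v̄ = (0.50+0.48)/2 = 0.49 → q = 4.4×1.24×0.49 = 2.673 m³/s
Panel 4-5: Δb = 7.5 m, d̄ = (1.22+0.80)/2 = 1.01, v̄ = (0.48+0.34)/2 = 0.41 → q = 7.5×1.01×0.41 = 3.106 m³/s
Panel 5-6: Δb = 2.6 m, d̄ = (0.80+0.45)/2 = 0.625, v̄ = (0.34+0.31)/2 = 0.325 → q = 2.6×0.625×0.325 = 0.5281 m³/s
Q = Σ q = 11.76 m³/s

11.8 m³/s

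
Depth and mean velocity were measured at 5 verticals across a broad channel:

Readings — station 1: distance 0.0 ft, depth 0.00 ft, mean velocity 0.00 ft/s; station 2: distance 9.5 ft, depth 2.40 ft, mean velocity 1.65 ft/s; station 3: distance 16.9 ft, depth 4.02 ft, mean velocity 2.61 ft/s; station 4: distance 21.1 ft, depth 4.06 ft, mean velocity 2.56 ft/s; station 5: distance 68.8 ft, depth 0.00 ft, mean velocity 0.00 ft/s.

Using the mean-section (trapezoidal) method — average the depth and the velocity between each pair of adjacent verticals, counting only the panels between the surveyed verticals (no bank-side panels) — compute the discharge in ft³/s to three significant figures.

228 ft³/s

Panel 1-2: Δb = 9.5 ft, d̄ = (0.00+2.40)/2 = 1.2, v̄ = (0.00+1.65)/2 = 0.825 → q = 9.5×1.2×0.825 = 9.405 ft³/s
Panel 2-3: Δb = 7.4 ft, d̄ = (2.40+4.02)/2 = 3.21, v̄ = (1.65+2.61)/2 = 2.13 → q = 7.4×3.21×2.13 = 50.60 ft³/s
Panel 3-4: Δb = 4.2 ft, d̄ = (4.02+4.06)/2 = 4.04, v̄ = (2.61+2.56)/2 = 2.585 → q = 4.2×4.04×2.585 = 43.86 ft³/s
Panel 4-5: Δb = 47.7 ft, d̄ = (4.06+0.00)/2 = 2.03, v̄ = (2.56+0.00)/2 = 1.28 → q = 47.7×2.03×1.28 = 123.9 ft³/s
Q = Σ q = 227.8 ft³/s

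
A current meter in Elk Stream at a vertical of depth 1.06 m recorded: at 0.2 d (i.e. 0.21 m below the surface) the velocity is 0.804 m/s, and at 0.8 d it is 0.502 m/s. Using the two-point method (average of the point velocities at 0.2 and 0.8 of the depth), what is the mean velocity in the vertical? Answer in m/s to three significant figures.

v̄ = (0.804 + 0.502) / 2 = 0.6530 m/s

0.653 m/s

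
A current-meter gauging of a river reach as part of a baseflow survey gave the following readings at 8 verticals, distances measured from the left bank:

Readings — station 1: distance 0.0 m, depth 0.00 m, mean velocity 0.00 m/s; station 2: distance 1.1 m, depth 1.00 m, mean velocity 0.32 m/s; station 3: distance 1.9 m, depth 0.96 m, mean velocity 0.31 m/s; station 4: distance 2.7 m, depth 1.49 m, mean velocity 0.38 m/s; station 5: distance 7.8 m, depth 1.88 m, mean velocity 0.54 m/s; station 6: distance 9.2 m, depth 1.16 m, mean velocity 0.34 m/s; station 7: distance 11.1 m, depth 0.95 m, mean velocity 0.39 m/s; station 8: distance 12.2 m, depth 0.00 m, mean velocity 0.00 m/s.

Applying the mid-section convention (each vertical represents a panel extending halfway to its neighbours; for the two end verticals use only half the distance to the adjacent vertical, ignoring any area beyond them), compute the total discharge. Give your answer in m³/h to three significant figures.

w_2 = (1.9 − 0.0)/2 = 0.95 m; q_2 = 0.32 × 1.00 × 0.95 = 0.3040 m³/s
w_3 = (2.7 − 1.1)/2 = 0.8 m; q_3 = 0.31 × 0.96 × 0.8 = 0.2381 m³/s
w_4 = (7.8 − 1.9)/2 = 2.95 m; q_4 = 0.38 × 1.49 × 2.95 = 1.670 m³/s
w_5 = (9.2 − 2.7)/2 = 3.25 m; q_5 = 0.54 × 1.88 × 3.25 = 3.299 m³/s
w_6 = (11.1 − 7.8)/2 = 1.65 m; q_6 = 0.34 × 1.16 × 1.65 = 0.6508 m³/s
w_7 = (12.2 − 9.2)/2 = 1.5 m; q_7 = 0.39 × 0.95 × 1.5 = 0.5558 m³/s
Stations 1, 8 contribute zero (depth or velocity is 0).
Q = Σ qᵢ = 6.718 m³/s
= 6.718 × 3600 = 24190 m³/h

24200 m³/h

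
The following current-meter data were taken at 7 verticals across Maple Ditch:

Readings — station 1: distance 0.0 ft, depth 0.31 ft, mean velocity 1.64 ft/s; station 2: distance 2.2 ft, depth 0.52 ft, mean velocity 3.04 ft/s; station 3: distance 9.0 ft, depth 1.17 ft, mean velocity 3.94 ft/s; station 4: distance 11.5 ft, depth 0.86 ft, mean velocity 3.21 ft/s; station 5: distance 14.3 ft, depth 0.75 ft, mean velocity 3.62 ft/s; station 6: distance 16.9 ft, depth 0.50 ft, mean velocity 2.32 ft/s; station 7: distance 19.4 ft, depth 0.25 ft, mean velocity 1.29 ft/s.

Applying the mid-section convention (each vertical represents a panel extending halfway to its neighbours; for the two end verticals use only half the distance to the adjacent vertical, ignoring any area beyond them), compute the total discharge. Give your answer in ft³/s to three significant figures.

47.1 ft³/s

w_1 = (2.2 − 0.0)/2 = 1.1 ft; q_1 = 1.64 × 0.31 × 1.1 = 0.5592 ft³/s
w_2 = (9.0 − 0.0)/2 = 4.5 ft; q_2 = 3.04 × 0.52 × 4.5 = 7.114 ft³/s
w_3 = (11.5 − 2.2)/2 = 4.65 ft; q_3 = 3.94 × 1.17 × 4.65 = 21.44 ft³/s
w_4 = (14.3 − 9.0)/2 = 2.65 ft; q_4 = 3.21 × 0.86 × 2.65 = 7.316 ft³/s
w_5 = (16.9 − 11.5)/2 = 2.7 ft; q_5 = 3.62 × 0.75 × 2.7 = 7.331 ft³/s
w_6 = (19.4 − 14.3)/2 = 2.55 ft; q_6 = 2.32 × 0.50 × 2.55 = 2.958 ft³/s
w_7 = (19.4 − 16.9)/2 = 1.25 ft; q_7 = 1.29 × 0.25 × 1.25 = 0.4031 ft³/s
Q = Σ qᵢ = 47.12 ft³/s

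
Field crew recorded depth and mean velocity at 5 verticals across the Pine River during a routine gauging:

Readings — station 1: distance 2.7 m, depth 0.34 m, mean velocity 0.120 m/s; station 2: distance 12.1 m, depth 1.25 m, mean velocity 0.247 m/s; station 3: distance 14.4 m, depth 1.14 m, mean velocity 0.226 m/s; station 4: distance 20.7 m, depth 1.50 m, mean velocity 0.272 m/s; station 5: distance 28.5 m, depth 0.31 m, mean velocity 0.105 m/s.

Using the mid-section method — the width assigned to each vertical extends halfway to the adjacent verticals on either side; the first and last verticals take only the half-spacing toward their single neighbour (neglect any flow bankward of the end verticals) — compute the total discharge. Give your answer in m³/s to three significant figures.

w_1 = (12.1 − 2.7)/2 = 4.7 m; q_1 = 0.120 × 0.34 × 4.7 = 0.1918 m³/s
w_2 = (14.4 − 2.7)/2 = 5.85 m; q_2 = 0.247 × 1.25 × 5.85 = 1.806 m³/s
w_3 = (20.7 − 12.1)/2 = 4.3 m; q_3 = 0.226 × 1.14 × 4.3 = 1.108 m³/s
w_4 = (28.5 − 14.4)/2 = 7.05 m; q_4 = 0.272 × 1.50 × 7.05 = 2.876 m³/s
w_5 = (28.5 − 20.7)/2 = 3.9 m; q_5 = 0.105 × 0.31 × 3.9 = 0.1269 m³/s
Q = Σ qᵢ = 6.109 m³/s

6.11 m³/s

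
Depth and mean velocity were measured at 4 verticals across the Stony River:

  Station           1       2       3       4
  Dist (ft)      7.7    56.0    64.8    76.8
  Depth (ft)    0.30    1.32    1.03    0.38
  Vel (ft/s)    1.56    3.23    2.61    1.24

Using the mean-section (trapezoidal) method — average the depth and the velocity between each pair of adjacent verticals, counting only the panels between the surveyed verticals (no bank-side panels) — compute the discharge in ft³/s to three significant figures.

Panel 1-2: Δb = 48.3 ft, d̄ = (0.30+1.32)/2 = 0.81, v̄ = (1.56+3.23)/2 = 2.395 → q = 48.3×0.81×2.395 = 93.70 ft³/s
Panel 2-3: Δb = 8.8 ft, d̄ = (1.32+1.03)/2 = 1.175, v̄ = (3.23+2.61)/2 = 2.92 → q = 8.8×1.175×2.92 = 30.19 ft³/s
Panel 3-4: Δb = 12 ft, d̄ = (1.03+0.38)/2 = 0.705, v̄ = (2.61+1.24)/2 = 1.925 → q = 12×0.705×1.925 = 16.29 ft³/s
Q = Σ q = 140.2 ft³/s

140 ft³/s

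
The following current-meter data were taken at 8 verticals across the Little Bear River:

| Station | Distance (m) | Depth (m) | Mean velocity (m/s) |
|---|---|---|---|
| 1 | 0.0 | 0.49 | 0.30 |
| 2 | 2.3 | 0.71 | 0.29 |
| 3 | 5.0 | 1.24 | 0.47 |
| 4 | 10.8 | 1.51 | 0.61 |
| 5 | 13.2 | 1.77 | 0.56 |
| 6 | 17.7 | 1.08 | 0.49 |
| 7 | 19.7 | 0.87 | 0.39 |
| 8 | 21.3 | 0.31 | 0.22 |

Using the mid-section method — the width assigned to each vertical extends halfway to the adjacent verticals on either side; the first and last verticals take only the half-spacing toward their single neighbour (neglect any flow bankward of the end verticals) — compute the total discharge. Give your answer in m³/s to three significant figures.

w_1 = (2.3 − 0.0)/2 = 1.15 m; q_1 = 0.30 × 0.49 × 1.15 = 0.1691 m³/s
w_2 = (5.0 − 0.0)/2 = 2.5 m; q_2 = 0.29 × 0.71 × 2.5 = 0.5148 m³/s
w_3 = (10.8 − 2.3)/2 = 4.25 m; q_3 = 0.47 × 1.24 × 4.25 = 2.477 m³/s
w_4 = (13.2 − 5.0)/2 = 4.1 m; q_4 = 0.61 × 1.51 × 4.1 = 3.777 m³/s
w_5 = (17.7 − 10.8)/2 = 3.45 m; q_5 = 0.56 × 1.77 × 3.45 = 3.420 m³/s
w_6 = (19.7 − 13.2)/2 = 3.25 m; q_6 = 0.49 × 1.08 × 3.25 = 1.720 m³/s
w_7 = (21.3 − 17.7)/2 = 1.8 m; q_7 = 0.39 × 0.87 × 1.8 = 0.6107 m³/s
w_8 = (21.3 − 19.7)/2 = 0.8 m; q_8 = 0.22 × 0.31 × 0.8 = 0.05456 m³/s
Q = Σ qᵢ = 12.74 m³/s

12.7 m³/s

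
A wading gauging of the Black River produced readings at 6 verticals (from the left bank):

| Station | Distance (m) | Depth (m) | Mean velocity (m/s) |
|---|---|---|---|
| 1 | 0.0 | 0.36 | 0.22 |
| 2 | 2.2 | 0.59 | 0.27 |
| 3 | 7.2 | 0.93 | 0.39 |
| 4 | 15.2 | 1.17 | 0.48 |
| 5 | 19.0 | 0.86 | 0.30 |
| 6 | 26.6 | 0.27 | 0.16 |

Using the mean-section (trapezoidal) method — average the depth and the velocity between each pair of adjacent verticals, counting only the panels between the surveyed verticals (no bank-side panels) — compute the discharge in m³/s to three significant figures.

Panel 1-2: Δb = 2.2 m, d̄ = (0.36+0.59)/2 = 0.475, v̄ = (0.22+0.27)/2 = 0.245 → q = 2.2×0.475×0.245 = 0.2560 m³/s
Panel 2-3: Δb = 5 m, d̄ = (0.59+0.93)/2 = 0.76, v̄ = (0.27+0.39)/2 = 0.33 → q = 5×0.76×0.33 = 1.254 m³/s
Panel 3-4: Δb = 8 m, d̄ = (0.93+1.17)/2 = 1.05, v̄ = (0.39+0.48)/2 = 0.435 → q = 8×1.05×0.435 = 3.654 m³/s
Panel 4-5: Δb = 3.8 m, d̄ = (1.17+0.86)/2 = 1.015, v̄ = (0.48+0.30)/2 = 0.39 → q = 3.8×1.015×0.39 = 1.504 m³/s
Panel 5-6: Δb = 7.6 m, d̄ = (0.86+0.27)/2 = 0.565, v̄ = (0.30+0.16)/2 = 0.23 → q = 7.6×0.565×0.23 = 0.9876 m³/s
Q = Σ q = 7.656 m³/s

7.66 m³/s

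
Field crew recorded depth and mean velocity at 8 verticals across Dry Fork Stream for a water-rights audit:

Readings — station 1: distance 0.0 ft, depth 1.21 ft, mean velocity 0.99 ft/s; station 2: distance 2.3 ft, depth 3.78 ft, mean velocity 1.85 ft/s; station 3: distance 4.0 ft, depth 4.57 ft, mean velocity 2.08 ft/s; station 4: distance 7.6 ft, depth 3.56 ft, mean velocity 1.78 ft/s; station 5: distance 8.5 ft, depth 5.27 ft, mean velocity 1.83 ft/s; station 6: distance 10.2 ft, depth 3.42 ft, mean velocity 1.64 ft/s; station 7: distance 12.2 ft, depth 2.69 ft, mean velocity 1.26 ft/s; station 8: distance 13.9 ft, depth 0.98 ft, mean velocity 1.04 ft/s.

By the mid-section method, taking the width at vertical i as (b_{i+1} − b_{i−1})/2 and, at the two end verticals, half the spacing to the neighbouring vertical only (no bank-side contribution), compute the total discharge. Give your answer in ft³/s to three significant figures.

84.9 ft³/s

w_1 = (2.3 − 0.0)/2 = 1.15 ft; q_1 = 0.99 × 1.21 × 1.15 = 1.378 ft³/s
w_2 = (4.0 − 0.0)/2 = 2 ft; q_2 = 1.85 × 3.78 × 2 = 13.99 ft³/s
w_3 = (7.6 − 2.3)/2 = 2.65 ft; q_3 = 2.08 × 4.57 × 2.65 = 25.19 ft³/s
w_4 = (8.5 − 4.0)/2 = 2.25 ft; q_4 = 1.78 × 3.56 × 2.25 = 14.26 ft³/s
w_5 = (10.2 − 7.6)/2 = 1.3 ft; q_5 = 1.83 × 5.27 × 1.3 = 12.54 ft³/s
w_6 = (12.2 − 8.5)/2 = 1.85 ft; q_6 = 1.64 × 3.42 × 1.85 = 10.38 ft³/s
w_7 = (13.9 − 10.2)/2 = 1.85 ft; q_7 = 1.26 × 2.69 × 1.85 = 6.270 ft³/s
w_8 = (13.9 − 12.2)/2 = 0.85 ft; q_8 = 1.04 × 0.98 × 0.85 = 0.8663 ft³/s
Q = Σ qᵢ = 84.86 ft³/s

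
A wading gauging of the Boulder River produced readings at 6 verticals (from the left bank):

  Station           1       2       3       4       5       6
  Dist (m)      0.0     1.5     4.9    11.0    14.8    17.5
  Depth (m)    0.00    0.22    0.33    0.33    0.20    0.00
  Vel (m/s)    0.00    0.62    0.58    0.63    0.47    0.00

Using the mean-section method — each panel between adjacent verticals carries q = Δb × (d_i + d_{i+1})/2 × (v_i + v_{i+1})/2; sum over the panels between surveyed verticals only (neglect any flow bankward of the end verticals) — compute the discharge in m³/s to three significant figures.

Panel 1-2: Δb = 1.5 m, d̄ = (0.00+0.22)/2 = 0.11, v̄ = (0.00+0.62)/2 = 0.31 → q = 1.5×0.11×0.31 = 0.05115 m³/s
Panel 2-3: Δb = 3.4 m, d̄ = (0.22+0.33)/2 = 0.275, v̄ = (0.62+0.58)/2 = 0.6 → q = 3.4×0.275×0.6 = 0.5610 m³/s
Panel 3-4: Δb = 6.1 m, d̄ = (0.33+0.33)/2 = 0.33, v̄ = (0.58+0.63)/2 = 0.605 → q = 6.1×0.33×0.605 = 1.218 m³/s
Panel 4-5: Δb = 3.8 m, d̄ = (0.33+0.20)/2 = 0.265, v̄ = (0.63+0.47)/2 = 0.55 → q = 3.8×0.265×0.55 = 0.5539 m³/s
Panel 5-6: Δb = 2.7 m, d̄ = (0.20+0.00)/2 = 0.1, v̄ = (0.47+0.00)/2 = 0.235 → q = 2.7×0.1×0.235 = 0.06345 m³/s
Q = Σ q = 2.447 m³/s

2.45 m³/s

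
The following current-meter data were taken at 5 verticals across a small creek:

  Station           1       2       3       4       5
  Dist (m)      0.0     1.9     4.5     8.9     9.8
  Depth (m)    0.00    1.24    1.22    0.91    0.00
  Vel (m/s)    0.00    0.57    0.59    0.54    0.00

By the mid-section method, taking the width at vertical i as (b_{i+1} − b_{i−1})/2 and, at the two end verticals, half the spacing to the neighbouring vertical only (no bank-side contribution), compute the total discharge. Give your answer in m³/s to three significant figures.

5.41 m³/s

w_2 = (4.5 − 0.0)/2 = 2.25 m; q_2 = 0.57 × 1.24 × 2.25 = 1.590 m³/s
w_3 = (8.9 − 1.9)/2 = 3.5 m; q_3 = 0.59 × 1.22 × 3.5 = 2.519 m³/s
w_4 = (9.8 − 4.5)/2 = 2.65 m; q_4 = 0.54 × 0.91 × 2.65 = 1.302 m³/s
Stations 1, 5 contribute zero (depth or velocity is 0).
Q = Σ qᵢ = 5.412 m³/s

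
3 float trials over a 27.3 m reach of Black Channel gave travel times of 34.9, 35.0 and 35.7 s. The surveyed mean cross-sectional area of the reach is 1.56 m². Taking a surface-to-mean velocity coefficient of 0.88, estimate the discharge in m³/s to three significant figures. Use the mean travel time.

t̄ = (34.9 + 35.0 + 35.7) / 3 = 35.2 s
v_surface = L / t̄ = 27.3 / 35.2 = 0.7756 m/s
v_mean = 0.88 × 0.7756 = 0.6825 m/s
Q = A × v_mean = 1.56 × 0.6825 = 1.065 m³/s

1.06 m³/s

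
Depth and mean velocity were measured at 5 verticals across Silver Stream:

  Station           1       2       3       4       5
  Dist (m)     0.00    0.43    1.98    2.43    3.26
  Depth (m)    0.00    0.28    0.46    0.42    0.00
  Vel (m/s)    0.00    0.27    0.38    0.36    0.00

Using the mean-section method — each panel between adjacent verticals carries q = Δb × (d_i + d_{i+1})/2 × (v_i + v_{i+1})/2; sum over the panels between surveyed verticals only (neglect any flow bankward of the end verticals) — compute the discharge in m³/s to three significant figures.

0.299 m³/s

Panel 1-2: Δb = 0.43 m, d̄ = (0.00+0.28)/2 = 0.14, v̄ = (0.00+0.27)/2 = 0.135 → q = 0.43×0.14×0.135 = 0.008127 m³/s
Panel 2-3: Δb = 1.55 m, d̄ = (0.28+0.46)/2 = 0.37, v̄ = (0.27+0.38)/2 = 0.325 → q = 1.55×0.37×0.325 = 0.1864 m³/s
Panel 3-4: Δb = 0.45 m, d̄ = (0.46+0.42)/2 = 0.44, v̄ = (0.38+0.36)/2 = 0.37 → q = 0.45×0.44×0.37 = 0.07326 m³/s
Panel 4-5: Δb = 0.83 m, d̄ = (0.42+0.00)/2 = 0.21, v̄ = (0.36+0.00)/2 = 0.18 → q = 0.83×0.21×0.18 = 0.03137 m³/s
Q = Σ q = 0.2991 m³/s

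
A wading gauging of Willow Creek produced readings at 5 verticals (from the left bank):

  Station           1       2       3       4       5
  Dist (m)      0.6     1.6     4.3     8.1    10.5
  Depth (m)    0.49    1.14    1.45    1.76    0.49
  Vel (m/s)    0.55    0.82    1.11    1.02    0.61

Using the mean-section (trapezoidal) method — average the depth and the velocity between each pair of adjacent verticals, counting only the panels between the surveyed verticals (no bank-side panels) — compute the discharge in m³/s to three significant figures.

12.6 m³/s

Panel 1-2: Δb = 1 m, d̄ = (0.49+1.14)/2 = 0.815, v̄ = (0.55+0.82)/2 = 0.685 → q = 1×0.815×0.685 = 0.5583 m³/s
Panel 2-3: Δb = 2.7 m, d̄ = (1.14+1.45)/2 = 1.295, v̄ = (0.82+1.11)/2 = 0.965 → q = 2.7×1.295×0.965 = 3.374 m³/s
Panel 3-4: Δb = 3.8 m, d̄ = (1.45+1.76)/2 = 1.605, v̄ = (1.11+1.02)/2 = 1.065 → q = 3.8×1.605×1.065 = 6.495 m³/s
Panel 4-5: Δb = 2.4 m, d̄ = (1.76+0.49)/2 = 1.125, v̄ = (1.02+0.61)/2 = 0.815 → q = 2.4×1.125×0.815 = 2.201 m³/s
Q = Σ q = 12.63 m³/s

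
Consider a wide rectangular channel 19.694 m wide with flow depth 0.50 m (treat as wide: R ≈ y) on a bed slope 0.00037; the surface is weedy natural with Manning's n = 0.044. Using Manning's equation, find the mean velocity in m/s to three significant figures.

A = b·y = 19.694 × 0.50 = 9.847 m²
Wide channel: R ≈ y = 0.50 m
Q = (1/n)·A·R^(2/3)·S^(1/2) = (1/0.044) × 9.847 × 0.5000^(2/3) × 0.00037^(1/2) = 2.712 m³/s
V = Q/A = 2.712/9.847 = 0.2754 m/s

0.275 m/s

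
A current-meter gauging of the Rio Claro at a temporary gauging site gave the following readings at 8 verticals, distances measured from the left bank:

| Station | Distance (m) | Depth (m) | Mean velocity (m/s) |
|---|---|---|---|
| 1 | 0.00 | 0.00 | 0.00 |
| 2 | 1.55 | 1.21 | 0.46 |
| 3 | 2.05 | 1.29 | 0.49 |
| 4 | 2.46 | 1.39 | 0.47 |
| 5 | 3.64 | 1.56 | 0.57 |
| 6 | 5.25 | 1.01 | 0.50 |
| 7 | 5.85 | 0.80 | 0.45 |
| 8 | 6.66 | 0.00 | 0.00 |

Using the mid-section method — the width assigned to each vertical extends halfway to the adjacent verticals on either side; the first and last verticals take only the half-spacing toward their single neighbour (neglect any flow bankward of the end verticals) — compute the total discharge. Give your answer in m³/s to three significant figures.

3.43 m³/s

w_2 = (2.05 − 0.00)/2 = 1.025 m; q_2 = 0.46 × 1.21 × 1.025 = 0.5705 m³/s
w_3 = (2.46 − 1.55)/2 = 0.455 m; q_3 = 0.49 × 1.29 × 0.455 = 0.2876 m³/s
w_4 = (3.64 − 2.05)/2 = 0.795 m; q_4 = 0.47 × 1.39 × 0.795 = 0.5194 m³/s
w_5 = (5.25 − 2.46)/2 = 1.395 m; q_5 = 0.57 × 1.56 × 1.395 = 1.240 m³/s
w_6 = (5.85 − 3.64)/2 = 1.105 m; q_6 = 0.50 × 1.01 × 1.105 = 0.5580 m³/s
w_7 = (6.66 − 5.25)/2 = 0.705 m; q_7 = 0.45 × 0.80 × 0.705 = 0.2538 m³/s
Stations 1, 8 contribute zero (depth or velocity is 0).
Q = Σ qᵢ = 3.430 m³/s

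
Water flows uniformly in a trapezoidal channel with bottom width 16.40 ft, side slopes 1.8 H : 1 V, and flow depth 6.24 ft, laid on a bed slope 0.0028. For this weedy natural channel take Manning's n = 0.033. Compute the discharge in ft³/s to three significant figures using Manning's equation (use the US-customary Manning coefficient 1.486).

1050 ft³/s

A = (b + z·y)·y = (16.40 + 1.8×6.24)×6.24 = 172.4 ft²
P = b + 2y√(1+z²) = 16.40 + 2×6.24×√(1+1.8²) = 42.10 ft
R = A/P = 172.4/42.10 = 4.096 ft
Q = (1.486/n)·A·R^(2/3)·S^(1/2) = (1.486/0.033) × 172.4 × 4.096^(2/3) × 0.0028^(1/2) = 1052 ft³/s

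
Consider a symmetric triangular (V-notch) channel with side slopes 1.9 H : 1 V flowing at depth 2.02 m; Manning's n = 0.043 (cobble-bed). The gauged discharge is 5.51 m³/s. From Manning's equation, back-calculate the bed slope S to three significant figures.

0.00108

A = z·y² = 1.9×2.02² = 7.753 m²
P = 2y√(1+z²) = 2×2.02×√(1+1.9²) = 8.674 m
R = A/P = 7.753/8.674 = 0.8938 m
S = (Q·n / (1·A·R^(2/3)))² = (5.51×0.043 / (1×7.753×0.9279))² = 0.001085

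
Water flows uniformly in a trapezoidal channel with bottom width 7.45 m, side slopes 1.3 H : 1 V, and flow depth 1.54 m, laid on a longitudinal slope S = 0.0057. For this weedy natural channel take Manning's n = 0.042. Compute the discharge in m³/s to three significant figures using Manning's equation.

A = (b + z·y)·y = (7.45 + 1.3×1.54)×1.54 = 14.56 m²
P = b + 2y√(1+z²) = 7.45 + 2×1.54×√(1+1.3²) = 12.50 m
R = A/P = 14.56/12.50 = 1.164 m
Q = (1/n)·A·R^(2/3)·S^(1/2) = (1/0.042) × 14.56 × 1.164^(2/3) × 0.0057^(1/2) = 28.96 m³/s

29.0 m³/s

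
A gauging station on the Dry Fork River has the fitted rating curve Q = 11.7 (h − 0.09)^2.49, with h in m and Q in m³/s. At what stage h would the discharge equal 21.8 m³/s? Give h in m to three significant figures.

h − h₀ = (Q/C)^(1/b) = (21.8/11.7)^(1/2.49) = 1.284 m
h = 0.09 + 1.284 = 1.374 m

1.37 m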